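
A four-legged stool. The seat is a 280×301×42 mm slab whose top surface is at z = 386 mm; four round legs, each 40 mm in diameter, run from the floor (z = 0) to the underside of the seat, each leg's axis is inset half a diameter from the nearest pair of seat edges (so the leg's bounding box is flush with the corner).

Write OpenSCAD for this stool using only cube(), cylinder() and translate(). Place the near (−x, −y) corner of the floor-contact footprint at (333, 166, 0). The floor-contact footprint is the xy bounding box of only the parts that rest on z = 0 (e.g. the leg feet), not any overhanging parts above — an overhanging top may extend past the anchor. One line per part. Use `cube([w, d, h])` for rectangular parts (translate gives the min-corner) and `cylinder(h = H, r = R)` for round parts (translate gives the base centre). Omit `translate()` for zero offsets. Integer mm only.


translate([333, 166, 344]) cube([280, 301, 42]);
translate([353, 186, 0]) cylinder(h = 344, r = 20);
translate([593, 186, 0]) cylinder(h = 344, r = 20);
translate([353, 447, 0]) cylinder(h = 344, r = 20);
translate([593, 447, 0]) cylinder(h = 344, r = 20);


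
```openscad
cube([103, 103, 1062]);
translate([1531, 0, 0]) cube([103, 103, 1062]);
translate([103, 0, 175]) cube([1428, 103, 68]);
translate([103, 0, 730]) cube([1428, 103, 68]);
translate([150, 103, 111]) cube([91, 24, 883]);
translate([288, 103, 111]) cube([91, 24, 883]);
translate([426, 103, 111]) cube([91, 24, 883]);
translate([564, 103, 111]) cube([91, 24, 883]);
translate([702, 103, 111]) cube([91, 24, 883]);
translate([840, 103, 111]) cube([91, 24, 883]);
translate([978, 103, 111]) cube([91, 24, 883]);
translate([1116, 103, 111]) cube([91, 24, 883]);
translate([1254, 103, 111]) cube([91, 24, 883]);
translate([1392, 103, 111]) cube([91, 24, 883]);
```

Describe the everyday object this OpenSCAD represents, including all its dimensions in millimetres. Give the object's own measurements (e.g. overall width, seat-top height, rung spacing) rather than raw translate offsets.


A fence section. Two 103×103 mm posts, 1062 mm tall, stand on the floor with a clear span of 1428 mm between their inner faces. Two horizontal rails of 103×68 mm section span the gap between the posts with their undersides at z = 175 mm and z = 730 mm, flush with the posts' −y face. 10 pickets, each 91 mm wide, 24 mm thick and 883 mm tall, are fixed to the +y face of the rails with their bottoms at z = 111 mm, spaced across the span with a 47 mm gap after the −x post and between neighbouring pickets, with 48 mm left before the +x post.


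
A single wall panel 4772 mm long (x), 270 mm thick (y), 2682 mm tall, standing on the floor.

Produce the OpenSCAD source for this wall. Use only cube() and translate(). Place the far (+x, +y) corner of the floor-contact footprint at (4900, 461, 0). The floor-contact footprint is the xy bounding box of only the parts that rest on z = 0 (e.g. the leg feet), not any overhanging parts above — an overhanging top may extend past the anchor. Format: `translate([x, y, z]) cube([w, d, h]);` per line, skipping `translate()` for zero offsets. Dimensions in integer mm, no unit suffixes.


translate([128, 191, 0]) cube([4772, 270, 2682]);


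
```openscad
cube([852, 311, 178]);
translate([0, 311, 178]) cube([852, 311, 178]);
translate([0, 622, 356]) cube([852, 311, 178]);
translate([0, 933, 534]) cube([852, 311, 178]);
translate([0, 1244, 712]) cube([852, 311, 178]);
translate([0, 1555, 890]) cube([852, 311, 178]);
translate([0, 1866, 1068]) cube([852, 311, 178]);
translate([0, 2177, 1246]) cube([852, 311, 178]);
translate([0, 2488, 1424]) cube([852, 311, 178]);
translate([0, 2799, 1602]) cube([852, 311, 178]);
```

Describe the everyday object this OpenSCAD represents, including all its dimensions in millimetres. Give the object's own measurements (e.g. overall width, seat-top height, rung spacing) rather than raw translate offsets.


A straight staircase of 10 solid steps. Each step is 852 mm wide (x), 311 mm deep (y, the going) and 178 mm tall (the rise). The first step rests on the floor; each subsequent step sits one going further in +y and one rise higher in +z, directly behind and above the previous step with no overlap.


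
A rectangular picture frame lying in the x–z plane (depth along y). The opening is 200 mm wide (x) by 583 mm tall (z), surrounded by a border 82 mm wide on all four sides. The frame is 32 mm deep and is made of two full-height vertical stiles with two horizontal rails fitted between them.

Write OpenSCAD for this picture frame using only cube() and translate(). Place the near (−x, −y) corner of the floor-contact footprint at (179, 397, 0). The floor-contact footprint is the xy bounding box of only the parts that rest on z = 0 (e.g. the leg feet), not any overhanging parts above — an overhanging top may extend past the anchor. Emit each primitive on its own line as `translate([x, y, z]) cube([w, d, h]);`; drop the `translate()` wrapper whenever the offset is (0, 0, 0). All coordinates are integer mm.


translate([179, 397, 0]) cube([82, 32, 747]);
translate([461, 397, 0]) cube([82, 32, 747]);
translate([261, 397, 0]) cube([200, 32, 82]);
translate([261, 397, 665]) cube([200, 32, 82]);


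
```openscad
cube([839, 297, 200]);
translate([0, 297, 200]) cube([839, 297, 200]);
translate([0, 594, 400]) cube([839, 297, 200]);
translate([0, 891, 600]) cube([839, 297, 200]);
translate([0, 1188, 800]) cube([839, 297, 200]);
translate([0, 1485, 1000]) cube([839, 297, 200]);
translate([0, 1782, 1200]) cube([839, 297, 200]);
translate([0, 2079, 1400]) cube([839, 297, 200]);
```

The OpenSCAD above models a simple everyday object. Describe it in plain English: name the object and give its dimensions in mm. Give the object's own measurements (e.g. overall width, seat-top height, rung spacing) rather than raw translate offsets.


A straight staircase of 8 solid steps. Each step is 839 mm wide (x), 297 mm deep (y, the going) and 200 mm tall (the rise). The first step rests on the floor; each subsequent step sits one going further in +y and one rise higher in +z, directly behind and above the previous step with no overlap.


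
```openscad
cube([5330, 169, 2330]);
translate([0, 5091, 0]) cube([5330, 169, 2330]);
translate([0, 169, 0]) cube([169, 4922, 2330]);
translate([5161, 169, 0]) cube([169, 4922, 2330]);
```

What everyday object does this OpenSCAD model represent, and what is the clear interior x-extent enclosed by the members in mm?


A house (or room) frame. The interior width is 4992 mm.

Four 2330 mm walls enclosing a rectangle with no floor or roof — a room or house frame. Outside width is 5330 mm and wall thickness is 169 mm, so the interior width is 5330 − 2 × 169 = 4992 mm.


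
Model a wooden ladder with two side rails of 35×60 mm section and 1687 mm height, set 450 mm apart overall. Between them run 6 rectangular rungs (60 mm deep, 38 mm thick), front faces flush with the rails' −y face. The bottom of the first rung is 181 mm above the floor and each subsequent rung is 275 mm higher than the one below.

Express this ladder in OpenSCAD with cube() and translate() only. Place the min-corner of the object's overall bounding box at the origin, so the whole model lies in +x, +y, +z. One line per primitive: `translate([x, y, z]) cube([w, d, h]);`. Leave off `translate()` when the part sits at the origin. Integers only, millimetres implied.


cube([35, 60, 1687]);
translate([415, 0, 0]) cube([35, 60, 1687]);
translate([35, 0, 181]) cube([380, 60, 38]);
translate([35, 0, 456]) cube([380, 60, 38]);
translate([35, 0, 731]) cube([380, 60, 38]);
translate([35, 0, 1006]) cube([380, 60, 38]);
translate([35, 0, 1281]) cube([380, 60, 38]);
translate([35, 0, 1556]) cube([380, 60, 38]);


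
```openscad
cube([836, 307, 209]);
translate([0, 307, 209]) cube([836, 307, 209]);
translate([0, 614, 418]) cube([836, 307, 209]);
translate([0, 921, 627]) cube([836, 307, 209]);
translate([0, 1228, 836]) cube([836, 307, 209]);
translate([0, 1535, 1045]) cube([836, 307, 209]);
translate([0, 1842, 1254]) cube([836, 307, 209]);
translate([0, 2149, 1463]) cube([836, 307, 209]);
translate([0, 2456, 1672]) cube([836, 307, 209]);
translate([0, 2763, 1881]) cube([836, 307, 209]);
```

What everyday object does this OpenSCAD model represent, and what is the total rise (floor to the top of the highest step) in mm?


A staircase. The total rise is 2090 mm.

10 identical blocks, each offset up and back from the previous — a staircase. Each step is 209 mm tall and there are 10 of them, so the total rise is 10 × 209 = 2090 mm.


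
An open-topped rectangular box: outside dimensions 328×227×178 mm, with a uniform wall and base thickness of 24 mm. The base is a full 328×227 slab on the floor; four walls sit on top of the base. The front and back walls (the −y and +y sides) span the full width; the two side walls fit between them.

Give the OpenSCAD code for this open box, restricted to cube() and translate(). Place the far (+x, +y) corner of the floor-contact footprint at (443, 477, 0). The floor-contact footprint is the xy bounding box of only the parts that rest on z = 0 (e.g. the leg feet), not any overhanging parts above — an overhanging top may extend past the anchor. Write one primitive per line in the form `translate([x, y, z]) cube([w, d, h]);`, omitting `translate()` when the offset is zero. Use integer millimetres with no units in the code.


translate([115, 250, 0]) cube([328, 227, 24]);
translate([115, 250, 24]) cube([328, 24, 154]);
translate([115, 453, 24]) cube([328, 24, 154]);
translate([115, 274, 24]) cube([24, 179, 154]);
translate([419, 274, 24]) cube([24, 179, 154]);


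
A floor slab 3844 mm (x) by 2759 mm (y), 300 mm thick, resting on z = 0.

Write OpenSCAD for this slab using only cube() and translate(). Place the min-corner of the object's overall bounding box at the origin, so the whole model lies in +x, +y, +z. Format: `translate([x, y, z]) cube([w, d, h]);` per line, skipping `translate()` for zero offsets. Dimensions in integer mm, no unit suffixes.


cube([3844, 2759, 300]);


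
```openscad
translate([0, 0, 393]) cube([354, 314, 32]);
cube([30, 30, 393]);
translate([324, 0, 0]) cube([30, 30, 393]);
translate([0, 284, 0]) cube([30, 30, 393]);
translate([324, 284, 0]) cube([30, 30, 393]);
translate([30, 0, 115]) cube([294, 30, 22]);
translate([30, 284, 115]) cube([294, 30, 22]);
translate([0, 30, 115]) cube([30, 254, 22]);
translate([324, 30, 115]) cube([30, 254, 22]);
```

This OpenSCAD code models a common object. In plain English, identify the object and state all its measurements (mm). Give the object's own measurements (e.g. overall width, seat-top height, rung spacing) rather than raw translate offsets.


A four-legged stool. The seat is a 354×314×32 mm slab whose top surface is at z = 425 mm; four square legs, each 30×30 mm in cross-section, run from the floor (z = 0) to the underside of the seat, each flush with a corner of the seat. Four stretchers, 30 mm wide and 22 mm tall, connect adjacent legs with their undersides at z = 115 mm, each running between the inner faces of the legs it joins and aligned with the legs' outer faces on the other axis.


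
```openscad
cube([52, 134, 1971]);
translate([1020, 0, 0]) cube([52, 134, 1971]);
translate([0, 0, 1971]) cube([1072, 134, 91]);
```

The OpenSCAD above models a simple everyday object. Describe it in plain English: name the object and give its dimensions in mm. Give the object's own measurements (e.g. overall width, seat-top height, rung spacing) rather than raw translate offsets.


A door frame. The clear opening is 968 mm wide and 1971 mm high. Two 52 mm wide jambs, 134 mm deep, stand either side of the opening from the floor to the top of the opening. A 91 mm thick head sits across the top of both jambs, spanning the full outside width of the frame.


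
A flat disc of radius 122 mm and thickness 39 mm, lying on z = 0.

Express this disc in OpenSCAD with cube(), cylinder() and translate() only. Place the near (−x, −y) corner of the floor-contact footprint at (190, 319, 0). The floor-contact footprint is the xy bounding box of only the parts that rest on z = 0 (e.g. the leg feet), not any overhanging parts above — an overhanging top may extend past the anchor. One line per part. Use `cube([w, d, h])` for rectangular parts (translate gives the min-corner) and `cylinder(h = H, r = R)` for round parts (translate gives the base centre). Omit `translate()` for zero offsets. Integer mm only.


translate([312, 441, 0]) cylinder(h = 39, r = 122);


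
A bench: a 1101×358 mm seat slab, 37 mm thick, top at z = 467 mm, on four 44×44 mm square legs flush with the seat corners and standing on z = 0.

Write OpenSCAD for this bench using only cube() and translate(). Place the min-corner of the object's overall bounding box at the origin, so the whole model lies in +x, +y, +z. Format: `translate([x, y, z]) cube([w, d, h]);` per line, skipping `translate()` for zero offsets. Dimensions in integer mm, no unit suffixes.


translate([0, 0, 430]) cube([1101, 358, 37]);
cube([44, 44, 430]);
translate([0, 314, 0]) cube([44, 44, 430]);
translate([1057, 0, 0]) cube([44, 44, 430]);
translate([1057, 314, 0]) cube([44, 44, 430]);


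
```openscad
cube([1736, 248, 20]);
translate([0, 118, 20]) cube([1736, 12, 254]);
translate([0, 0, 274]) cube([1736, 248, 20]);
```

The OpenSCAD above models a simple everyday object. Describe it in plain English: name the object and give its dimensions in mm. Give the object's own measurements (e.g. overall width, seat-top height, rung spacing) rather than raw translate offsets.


An I-beam lying along x, 1736 mm long. Overall section height 294 mm. Two flanges 248 mm wide (y) and 20 mm thick, one on the floor and one at the top; a web 12 mm thick runs between them, centred on the flange width.


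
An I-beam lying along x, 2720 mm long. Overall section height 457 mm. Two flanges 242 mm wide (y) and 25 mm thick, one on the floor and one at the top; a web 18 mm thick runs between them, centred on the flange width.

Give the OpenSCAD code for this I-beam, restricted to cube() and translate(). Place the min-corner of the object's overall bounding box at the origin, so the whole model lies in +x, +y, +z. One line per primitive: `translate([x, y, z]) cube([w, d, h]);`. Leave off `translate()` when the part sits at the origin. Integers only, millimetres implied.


cube([2720, 242, 25]);
translate([0, 112, 25]) cube([2720, 18, 407]);
translate([0, 0, 432]) cube([2720, 242, 25]);


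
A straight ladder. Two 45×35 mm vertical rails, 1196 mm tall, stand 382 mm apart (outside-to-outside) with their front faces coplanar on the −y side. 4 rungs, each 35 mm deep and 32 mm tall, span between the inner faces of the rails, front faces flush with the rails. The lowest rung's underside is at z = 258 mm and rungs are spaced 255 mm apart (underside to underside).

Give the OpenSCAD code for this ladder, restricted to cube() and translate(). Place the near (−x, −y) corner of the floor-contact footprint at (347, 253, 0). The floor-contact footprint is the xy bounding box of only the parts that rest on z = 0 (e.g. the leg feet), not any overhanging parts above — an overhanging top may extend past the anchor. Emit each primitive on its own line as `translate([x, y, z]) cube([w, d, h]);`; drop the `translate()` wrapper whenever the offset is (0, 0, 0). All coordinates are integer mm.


translate([347, 253, 0]) cube([45, 35, 1196]);
translate([684, 253, 0]) cube([45, 35, 1196]);
translate([392, 253, 258]) cube([292, 35, 32]);
translate([392, 253, 513]) cube([292, 35, 32]);
translate([392, 253, 768]) cube([292, 35, 32]);
translate([392, 253, 1023]) cube([292, 35, 32]);


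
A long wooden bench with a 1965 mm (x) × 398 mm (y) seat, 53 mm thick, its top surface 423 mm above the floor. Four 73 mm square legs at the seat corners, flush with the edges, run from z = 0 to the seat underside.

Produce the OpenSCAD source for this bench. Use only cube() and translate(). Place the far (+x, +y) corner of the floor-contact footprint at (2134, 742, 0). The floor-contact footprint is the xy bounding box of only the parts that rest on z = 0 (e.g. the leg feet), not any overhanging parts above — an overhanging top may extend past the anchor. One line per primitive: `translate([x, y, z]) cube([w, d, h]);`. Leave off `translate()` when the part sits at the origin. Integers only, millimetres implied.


translate([169, 344, 370]) cube([1965, 398, 53]);
translate([169, 344, 0]) cube([73, 73, 370]);
translate([169, 669, 0]) cube([73, 73, 370]);
translate([2061, 344, 0]) cube([73, 73, 370]);
translate([2061, 669, 0]) cube([73, 73, 370]);


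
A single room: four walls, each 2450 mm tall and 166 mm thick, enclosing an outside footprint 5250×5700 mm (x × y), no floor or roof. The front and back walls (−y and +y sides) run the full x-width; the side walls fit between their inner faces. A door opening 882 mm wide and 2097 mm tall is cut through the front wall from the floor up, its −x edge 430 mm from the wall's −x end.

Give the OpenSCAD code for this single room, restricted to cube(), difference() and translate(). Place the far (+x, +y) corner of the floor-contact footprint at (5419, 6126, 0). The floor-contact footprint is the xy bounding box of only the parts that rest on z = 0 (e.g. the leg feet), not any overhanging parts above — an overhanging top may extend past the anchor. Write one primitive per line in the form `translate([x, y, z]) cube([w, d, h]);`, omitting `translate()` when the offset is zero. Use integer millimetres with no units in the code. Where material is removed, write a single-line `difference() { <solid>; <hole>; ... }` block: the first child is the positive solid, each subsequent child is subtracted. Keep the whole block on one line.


difference() { translate([169, 426, 0]) cube([5250, 166, 2450]); translate([599, 426, 0]) cube([882, 166, 2097]); }
translate([169, 5960, 0]) cube([5250, 166, 2450]);
translate([169, 592, 0]) cube([166, 5368, 2450]);
translate([5253, 592, 0]) cube([166, 5368, 2450]);


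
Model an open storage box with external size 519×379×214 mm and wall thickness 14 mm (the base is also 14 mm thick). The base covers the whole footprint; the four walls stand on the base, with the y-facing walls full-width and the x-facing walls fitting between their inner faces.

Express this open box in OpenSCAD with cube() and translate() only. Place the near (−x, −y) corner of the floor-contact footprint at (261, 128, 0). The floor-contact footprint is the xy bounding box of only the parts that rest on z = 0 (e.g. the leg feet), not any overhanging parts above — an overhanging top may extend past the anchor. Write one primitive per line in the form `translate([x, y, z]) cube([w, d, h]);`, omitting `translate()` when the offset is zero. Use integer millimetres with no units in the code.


translate([261, 128, 0]) cube([519, 379, 14]);
translate([261, 128, 14]) cube([519, 14, 200]);
translate([261, 493, 14]) cube([519, 14, 200]);
translate([261, 142, 14]) cube([14, 351, 200]);
translate([766, 142, 14]) cube([14, 351, 200]);


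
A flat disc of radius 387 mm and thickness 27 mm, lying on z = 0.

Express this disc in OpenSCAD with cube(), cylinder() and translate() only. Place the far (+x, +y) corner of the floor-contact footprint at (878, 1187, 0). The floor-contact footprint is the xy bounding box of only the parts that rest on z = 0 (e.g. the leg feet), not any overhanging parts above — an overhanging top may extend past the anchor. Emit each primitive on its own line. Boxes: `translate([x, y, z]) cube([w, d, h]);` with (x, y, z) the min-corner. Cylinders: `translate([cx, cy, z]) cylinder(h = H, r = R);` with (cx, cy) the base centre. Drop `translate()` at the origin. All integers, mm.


translate([491, 800, 0]) cylinder(h = 27, r = 387);


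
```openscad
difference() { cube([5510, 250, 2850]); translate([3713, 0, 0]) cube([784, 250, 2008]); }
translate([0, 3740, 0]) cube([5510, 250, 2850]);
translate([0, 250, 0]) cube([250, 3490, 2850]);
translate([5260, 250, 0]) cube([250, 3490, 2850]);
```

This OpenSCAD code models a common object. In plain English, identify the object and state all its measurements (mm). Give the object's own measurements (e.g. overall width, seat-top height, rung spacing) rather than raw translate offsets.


A single room: four walls, each 2850 mm tall and 250 mm thick, enclosing an outside footprint 5510×3990 mm (x × y), no floor or roof. The front and back walls (−y and +y sides) run the full x-width; the side walls fit between their inner faces. A door opening 784 mm wide and 2008 mm tall is cut through the front wall from the floor up, its −x edge 3713 mm from the wall's −x end.


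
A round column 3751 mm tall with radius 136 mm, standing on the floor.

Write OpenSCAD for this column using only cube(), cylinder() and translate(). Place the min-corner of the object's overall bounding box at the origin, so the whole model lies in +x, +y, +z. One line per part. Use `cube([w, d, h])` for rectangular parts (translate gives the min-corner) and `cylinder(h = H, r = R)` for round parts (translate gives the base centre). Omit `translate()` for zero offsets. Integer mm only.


translate([136, 136, 0]) cylinder(h = 3751, r = 136);


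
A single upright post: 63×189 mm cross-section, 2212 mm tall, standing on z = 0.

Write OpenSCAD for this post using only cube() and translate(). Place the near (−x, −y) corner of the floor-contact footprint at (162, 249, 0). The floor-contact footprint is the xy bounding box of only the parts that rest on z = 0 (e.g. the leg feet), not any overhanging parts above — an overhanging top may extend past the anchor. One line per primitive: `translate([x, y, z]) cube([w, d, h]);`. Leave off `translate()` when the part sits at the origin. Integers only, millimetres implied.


translate([162, 249, 0]) cube([63, 189, 2212]);


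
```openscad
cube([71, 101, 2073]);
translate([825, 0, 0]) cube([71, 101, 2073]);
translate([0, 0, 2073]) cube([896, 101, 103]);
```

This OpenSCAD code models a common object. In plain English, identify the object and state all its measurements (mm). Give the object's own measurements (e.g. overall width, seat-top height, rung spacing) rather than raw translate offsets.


A door frame. The clear opening is 754 mm wide and 2073 mm high. Two 71 mm wide jambs, 101 mm deep, stand either side of the opening from the floor to the top of the opening. A 103 mm thick head sits across the top of both jambs, spanning the full outside width of the frame.


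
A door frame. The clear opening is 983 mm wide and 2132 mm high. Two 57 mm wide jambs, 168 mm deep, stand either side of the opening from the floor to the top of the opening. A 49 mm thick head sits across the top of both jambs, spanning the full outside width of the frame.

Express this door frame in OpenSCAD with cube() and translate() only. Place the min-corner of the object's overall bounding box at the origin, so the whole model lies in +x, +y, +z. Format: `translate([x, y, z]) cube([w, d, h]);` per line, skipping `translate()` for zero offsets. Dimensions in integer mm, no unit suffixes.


cube([57, 168, 2132]);
translate([1040, 0, 0]) cube([57, 168, 2132]);
translate([0, 0, 2132]) cube([1097, 168, 49]);


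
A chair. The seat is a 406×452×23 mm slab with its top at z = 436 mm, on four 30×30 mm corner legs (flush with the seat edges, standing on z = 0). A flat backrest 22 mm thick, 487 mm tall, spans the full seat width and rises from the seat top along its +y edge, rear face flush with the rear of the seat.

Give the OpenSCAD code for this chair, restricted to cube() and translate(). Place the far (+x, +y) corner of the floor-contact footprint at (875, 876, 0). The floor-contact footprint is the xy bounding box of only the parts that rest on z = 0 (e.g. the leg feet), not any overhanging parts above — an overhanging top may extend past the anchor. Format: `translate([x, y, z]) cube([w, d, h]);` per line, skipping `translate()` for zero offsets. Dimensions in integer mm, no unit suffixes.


translate([469, 424, 413]) cube([406, 452, 23]);
translate([469, 424, 0]) cube([30, 30, 413]);
translate([845, 424, 0]) cube([30, 30, 413]);
translate([469, 846, 0]) cube([30, 30, 413]);
translate([845, 846, 0]) cube([30, 30, 413]);
translate([469, 854, 436]) cube([406, 22, 487]);


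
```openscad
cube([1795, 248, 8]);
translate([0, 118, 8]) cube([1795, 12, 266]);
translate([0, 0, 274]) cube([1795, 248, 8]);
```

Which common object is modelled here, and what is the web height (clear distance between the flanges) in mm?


An I-beam. The web height is 266 mm.

Two wide flanges with a thin centred web — an I-beam. Overall 282 mm minus two 8 mm flanges gives a web of 282 − 2·8 = 266 mm.


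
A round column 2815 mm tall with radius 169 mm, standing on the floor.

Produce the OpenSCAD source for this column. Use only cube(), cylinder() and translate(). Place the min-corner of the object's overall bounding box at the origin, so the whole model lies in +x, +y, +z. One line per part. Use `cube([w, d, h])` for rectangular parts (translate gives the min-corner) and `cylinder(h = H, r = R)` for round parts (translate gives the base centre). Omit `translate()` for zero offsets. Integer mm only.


translate([169, 169, 0]) cylinder(h = 2815, r = 169);


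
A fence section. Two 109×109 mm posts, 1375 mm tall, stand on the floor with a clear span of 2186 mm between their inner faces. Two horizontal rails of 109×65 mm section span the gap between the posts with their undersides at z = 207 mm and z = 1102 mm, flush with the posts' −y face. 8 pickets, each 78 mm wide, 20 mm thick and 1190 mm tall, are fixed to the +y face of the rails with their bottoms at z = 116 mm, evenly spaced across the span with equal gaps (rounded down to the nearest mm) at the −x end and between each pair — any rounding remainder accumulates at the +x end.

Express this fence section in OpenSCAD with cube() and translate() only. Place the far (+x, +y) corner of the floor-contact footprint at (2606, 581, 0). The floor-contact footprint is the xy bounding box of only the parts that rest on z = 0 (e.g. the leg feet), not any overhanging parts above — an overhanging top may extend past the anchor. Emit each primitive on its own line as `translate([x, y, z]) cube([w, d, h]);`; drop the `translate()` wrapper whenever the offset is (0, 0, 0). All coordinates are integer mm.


translate([202, 472, 0]) cube([109, 109, 1375]);
translate([2497, 472, 0]) cube([109, 109, 1375]);
translate([311, 472, 207]) cube([2186, 109, 65]);
translate([311, 472, 1102]) cube([2186, 109, 65]);
translate([484, 581, 116]) cube([78, 20, 1190]);
translate([735, 581, 116]) cube([78, 20, 1190]);
translate([986, 581, 116]) cube([78, 20, 1190]);
translate([1237, 581, 116]) cube([78, 20, 1190]);
translate([1488, 581, 116]) cube([78, 20, 1190]);
translate([1739, 581, 116]) cube([78, 20, 1190]);
translate([1990, 581, 116]) cube([78, 20, 1190]);
translate([2241, 581, 116]) cube([78, 20, 1190]);


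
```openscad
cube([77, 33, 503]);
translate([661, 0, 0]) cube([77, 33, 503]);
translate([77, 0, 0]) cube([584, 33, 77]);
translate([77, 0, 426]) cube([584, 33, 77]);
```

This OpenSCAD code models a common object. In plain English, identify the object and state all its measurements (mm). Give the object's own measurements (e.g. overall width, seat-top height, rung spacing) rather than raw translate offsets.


A rectangular picture frame lying in the x–z plane (depth along y). The opening is 584 mm wide (x) by 349 mm tall (z), surrounded by a border 77 mm wide on all four sides. The frame is 33 mm deep and is made of two full-height vertical stiles with two horizontal rails fitted between them.


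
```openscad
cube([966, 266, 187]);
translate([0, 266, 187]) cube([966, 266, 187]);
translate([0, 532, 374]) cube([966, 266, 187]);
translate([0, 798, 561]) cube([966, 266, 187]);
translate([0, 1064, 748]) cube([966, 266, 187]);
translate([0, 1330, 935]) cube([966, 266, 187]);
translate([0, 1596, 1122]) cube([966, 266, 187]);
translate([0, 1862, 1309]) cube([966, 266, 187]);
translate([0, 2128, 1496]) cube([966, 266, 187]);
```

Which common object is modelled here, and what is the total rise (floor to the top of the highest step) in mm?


A staircase. The total rise is 1683 mm.

9 identical blocks, each offset up and back from the previous — a staircase. Each step is 187 mm tall and there are 9 of them, so the total rise is 9 × 187 = 1683 mm.


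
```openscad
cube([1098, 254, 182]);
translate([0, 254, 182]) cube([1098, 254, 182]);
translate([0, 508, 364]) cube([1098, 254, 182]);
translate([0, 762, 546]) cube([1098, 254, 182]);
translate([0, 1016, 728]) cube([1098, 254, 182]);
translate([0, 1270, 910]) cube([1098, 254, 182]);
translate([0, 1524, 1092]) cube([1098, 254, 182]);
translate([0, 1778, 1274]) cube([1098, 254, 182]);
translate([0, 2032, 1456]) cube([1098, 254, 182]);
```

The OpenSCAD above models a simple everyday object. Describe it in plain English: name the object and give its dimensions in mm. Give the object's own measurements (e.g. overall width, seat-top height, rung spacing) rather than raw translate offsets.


A straight staircase of 9 solid steps. Each step is 1098 mm wide (x), 254 mm deep (y, the going) and 182 mm tall (the rise). The first step rests on the floor; each subsequent step sits one going further in +y and one rise higher in +z, directly behind and above the previous step with no overlap.


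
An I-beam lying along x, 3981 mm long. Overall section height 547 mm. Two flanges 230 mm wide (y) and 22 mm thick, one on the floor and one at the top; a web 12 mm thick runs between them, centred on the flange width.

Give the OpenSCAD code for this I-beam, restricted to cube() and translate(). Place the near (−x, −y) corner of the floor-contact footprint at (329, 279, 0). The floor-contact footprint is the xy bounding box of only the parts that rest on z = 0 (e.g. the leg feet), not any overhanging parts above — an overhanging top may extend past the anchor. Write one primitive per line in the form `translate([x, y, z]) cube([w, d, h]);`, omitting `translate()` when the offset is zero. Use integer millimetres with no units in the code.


translate([329, 279, 0]) cube([3981, 230, 22]);
translate([329, 388, 22]) cube([3981, 12, 503]);
translate([329, 279, 525]) cube([3981, 230, 22]);


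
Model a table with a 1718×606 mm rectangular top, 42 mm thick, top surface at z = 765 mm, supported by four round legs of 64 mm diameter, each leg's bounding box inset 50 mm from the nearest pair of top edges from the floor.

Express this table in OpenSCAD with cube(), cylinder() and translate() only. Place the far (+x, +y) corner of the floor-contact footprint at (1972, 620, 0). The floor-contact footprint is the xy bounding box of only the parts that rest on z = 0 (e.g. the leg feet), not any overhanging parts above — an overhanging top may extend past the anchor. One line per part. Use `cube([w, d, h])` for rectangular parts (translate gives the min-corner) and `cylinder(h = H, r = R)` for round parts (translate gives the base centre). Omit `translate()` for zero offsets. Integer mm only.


// leg_h = 765 - 42 = 723
translate([304, 64, 723]) cube([1718, 606, 42]);
translate([386, 146, 0]) cylinder(h = 723, r = 32);
translate([1940, 146, 0]) cylinder(h = 723, r = 32);
translate([386, 588, 0]) cylinder(h = 723, r = 32);
translate([1940, 588, 0]) cylinder(h = 723, r = 32);


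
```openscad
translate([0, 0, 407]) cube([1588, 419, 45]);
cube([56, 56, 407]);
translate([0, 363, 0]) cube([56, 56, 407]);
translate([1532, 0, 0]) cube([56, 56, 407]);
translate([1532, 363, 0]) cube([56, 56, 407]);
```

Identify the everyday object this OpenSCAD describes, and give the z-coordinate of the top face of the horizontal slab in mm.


A bench. The seat-top height is 452 mm.

A long slab on four corner posts — a bench. The slab sits at z = 407 with thickness 45, so the top is 407 + 45 = 452 mm.


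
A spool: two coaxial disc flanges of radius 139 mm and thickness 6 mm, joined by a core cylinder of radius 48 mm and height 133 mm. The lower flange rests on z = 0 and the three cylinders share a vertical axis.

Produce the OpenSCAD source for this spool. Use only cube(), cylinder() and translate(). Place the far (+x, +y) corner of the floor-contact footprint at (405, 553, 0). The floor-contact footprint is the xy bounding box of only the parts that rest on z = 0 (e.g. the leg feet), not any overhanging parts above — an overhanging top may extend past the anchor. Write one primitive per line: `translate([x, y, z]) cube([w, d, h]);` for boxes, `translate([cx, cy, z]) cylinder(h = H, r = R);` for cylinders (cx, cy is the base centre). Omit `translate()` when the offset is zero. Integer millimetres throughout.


translate([266, 414, 0]) cylinder(h = 6, r = 139);
translate([266, 414, 6]) cylinder(h = 133, r = 48);
translate([266, 414, 139]) cylinder(h = 6, r = 139);


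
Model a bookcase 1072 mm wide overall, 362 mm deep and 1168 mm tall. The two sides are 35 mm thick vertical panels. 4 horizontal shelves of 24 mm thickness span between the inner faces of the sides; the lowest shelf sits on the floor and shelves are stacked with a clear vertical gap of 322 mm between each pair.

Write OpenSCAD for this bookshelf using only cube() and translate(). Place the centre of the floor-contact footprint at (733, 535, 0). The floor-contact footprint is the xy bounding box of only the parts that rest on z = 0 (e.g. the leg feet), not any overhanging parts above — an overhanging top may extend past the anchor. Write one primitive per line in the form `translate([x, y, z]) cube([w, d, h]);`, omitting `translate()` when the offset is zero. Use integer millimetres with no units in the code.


translate([197, 354, 0]) cube([35, 362, 1168]);
translate([1234, 354, 0]) cube([35, 362, 1168]);
translate([232, 354, 0]) cube([1002, 362, 24]);
translate([232, 354, 346]) cube([1002, 362, 24]);
translate([232, 354, 692]) cube([1002, 362, 24]);
translate([232, 354, 1038]) cube([1002, 362, 24]);


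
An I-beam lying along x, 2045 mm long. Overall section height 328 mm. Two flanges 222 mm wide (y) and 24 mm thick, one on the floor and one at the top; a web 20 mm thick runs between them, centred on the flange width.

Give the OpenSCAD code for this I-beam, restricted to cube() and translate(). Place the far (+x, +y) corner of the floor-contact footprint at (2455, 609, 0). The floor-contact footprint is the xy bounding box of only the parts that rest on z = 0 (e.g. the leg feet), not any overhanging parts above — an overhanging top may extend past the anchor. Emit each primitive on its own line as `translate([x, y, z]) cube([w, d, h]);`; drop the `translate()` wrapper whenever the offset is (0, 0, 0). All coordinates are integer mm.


translate([410, 387, 0]) cube([2045, 222, 24]);
translate([410, 488, 24]) cube([2045, 20, 280]);
translate([410, 387, 304]) cube([2045, 222, 24]);


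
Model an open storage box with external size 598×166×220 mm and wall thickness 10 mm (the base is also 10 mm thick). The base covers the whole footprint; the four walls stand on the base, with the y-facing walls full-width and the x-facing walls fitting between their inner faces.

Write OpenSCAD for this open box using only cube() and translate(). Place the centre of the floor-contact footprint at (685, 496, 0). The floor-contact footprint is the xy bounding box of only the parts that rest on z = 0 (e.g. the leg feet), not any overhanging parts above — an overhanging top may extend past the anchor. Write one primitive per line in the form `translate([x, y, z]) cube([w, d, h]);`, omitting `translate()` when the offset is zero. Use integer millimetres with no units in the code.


translate([386, 413, 0]) cube([598, 166, 10]);
translate([386, 413, 10]) cube([598, 10, 210]);
translate([386, 569, 10]) cube([598, 10, 210]);
translate([386, 423, 10]) cube([10, 146, 210]);
translate([974, 423, 10]) cube([10, 146, 210]);


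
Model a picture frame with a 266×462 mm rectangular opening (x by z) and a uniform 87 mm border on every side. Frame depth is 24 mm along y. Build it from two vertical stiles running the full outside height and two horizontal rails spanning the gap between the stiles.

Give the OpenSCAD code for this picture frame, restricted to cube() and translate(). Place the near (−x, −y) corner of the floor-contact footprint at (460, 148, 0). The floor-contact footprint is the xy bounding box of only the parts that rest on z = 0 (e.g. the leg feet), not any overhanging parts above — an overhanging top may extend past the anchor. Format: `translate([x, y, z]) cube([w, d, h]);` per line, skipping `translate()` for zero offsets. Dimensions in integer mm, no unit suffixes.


translate([460, 148, 0]) cube([87, 24, 636]);
translate([813, 148, 0]) cube([87, 24, 636]);
translate([547, 148, 0]) cube([266, 24, 87]);
translate([547, 148, 549]) cube([266, 24, 87]);


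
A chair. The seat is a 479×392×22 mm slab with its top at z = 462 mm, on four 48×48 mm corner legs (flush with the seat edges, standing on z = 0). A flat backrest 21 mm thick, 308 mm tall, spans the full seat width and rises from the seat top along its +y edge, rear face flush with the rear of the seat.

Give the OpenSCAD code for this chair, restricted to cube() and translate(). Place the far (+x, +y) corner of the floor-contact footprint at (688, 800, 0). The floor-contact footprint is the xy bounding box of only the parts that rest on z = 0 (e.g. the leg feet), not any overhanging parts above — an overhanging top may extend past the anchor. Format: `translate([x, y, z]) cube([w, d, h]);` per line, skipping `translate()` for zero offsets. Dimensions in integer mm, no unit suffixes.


translate([209, 408, 440]) cube([479, 392, 22]);
translate([209, 408, 0]) cube([48, 48, 440]);
translate([640, 408, 0]) cube([48, 48, 440]);
translate([209, 752, 0]) cube([48, 48, 440]);
translate([640, 752, 0]) cube([48, 48, 440]);
translate([209, 779, 462]) cube([479, 21, 308]);


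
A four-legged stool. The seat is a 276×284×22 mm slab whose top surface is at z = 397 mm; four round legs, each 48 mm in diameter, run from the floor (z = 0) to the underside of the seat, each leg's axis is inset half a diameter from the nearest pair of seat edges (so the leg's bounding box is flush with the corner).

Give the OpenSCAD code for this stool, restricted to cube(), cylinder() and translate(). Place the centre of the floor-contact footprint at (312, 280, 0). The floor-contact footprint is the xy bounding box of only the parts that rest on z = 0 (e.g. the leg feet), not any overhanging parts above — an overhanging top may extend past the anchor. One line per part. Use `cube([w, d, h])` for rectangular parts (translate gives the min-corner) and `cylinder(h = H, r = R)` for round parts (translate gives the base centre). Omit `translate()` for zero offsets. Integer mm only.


translate([174, 138, 375]) cube([276, 284, 22]);
translate([198, 162, 0]) cylinder(h = 375, r = 24);
translate([426, 162, 0]) cylinder(h = 375, r = 24);
translate([198, 398, 0]) cylinder(h = 375, r = 24);
translate([426, 398, 0]) cylinder(h = 375, r = 24);


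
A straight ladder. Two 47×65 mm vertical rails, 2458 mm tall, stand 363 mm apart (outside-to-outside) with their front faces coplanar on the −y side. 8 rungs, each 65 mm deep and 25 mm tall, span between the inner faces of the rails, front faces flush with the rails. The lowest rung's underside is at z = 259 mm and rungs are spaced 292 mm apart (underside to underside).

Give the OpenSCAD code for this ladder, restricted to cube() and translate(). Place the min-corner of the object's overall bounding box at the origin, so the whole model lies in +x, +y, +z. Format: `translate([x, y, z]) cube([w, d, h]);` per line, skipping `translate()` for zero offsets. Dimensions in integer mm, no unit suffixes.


// rung span = 363 - 2*47 = 269
// rung[k] z = 259 + k*292
cube([47, 65, 2458]);
translate([316, 0, 0]) cube([47, 65, 2458]);
translate([47, 0, 259]) cube([269, 65, 25]);
translate([47, 0, 551]) cube([269, 65, 25]);
translate([47, 0, 843]) cube([269, 65, 25]);
translate([47, 0, 1135]) cube([269, 65, 25]);
translate([47, 0, 1427]) cube([269, 65, 25]);
translate([47, 0, 1719]) cube([269, 65, 25]);
translate([47, 0, 2011]) cube([269, 65, 25]);
translate([47, 0, 2303]) cube([269, 65, 25]);
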